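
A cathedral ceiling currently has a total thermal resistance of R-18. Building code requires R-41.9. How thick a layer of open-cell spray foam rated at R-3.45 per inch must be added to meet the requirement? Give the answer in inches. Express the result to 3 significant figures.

ΔR = 41.9 − 18 = 23.9 ft²·°F·h/BTU
L = ΔR / (R/in) = 23.9/3.45 = 6.928 in

6.93 in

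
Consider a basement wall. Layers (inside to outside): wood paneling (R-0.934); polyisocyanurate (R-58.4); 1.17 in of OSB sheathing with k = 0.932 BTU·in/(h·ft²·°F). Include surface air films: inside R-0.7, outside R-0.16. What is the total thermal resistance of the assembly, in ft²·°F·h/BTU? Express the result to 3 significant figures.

1.17/0.932 = 1.255
R_total = 0.7 + 0.934 + 58.4 + 1.255 + 0.16 = 61.45 ft²·°F·h/BTU

61.4 ft²·°F·h/BTU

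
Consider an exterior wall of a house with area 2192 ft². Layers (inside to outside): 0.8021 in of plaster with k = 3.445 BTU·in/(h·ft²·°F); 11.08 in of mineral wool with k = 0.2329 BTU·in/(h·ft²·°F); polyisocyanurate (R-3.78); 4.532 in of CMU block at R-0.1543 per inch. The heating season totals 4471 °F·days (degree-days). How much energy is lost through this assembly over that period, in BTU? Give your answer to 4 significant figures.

0.8021/3.445 = 0.23283
11.08/0.2329 = 47.574
4.532 × 0.1543 = 0.69929
R_total = 0.23283 + 47.574 + 3.78 + 0.69929 = 52.286 ft²·°F·h/BTU
E = A × HDD × 24 / R = 2192 × 4471 × 24 / 52.286 = 4498500 BTU

4499000 BTU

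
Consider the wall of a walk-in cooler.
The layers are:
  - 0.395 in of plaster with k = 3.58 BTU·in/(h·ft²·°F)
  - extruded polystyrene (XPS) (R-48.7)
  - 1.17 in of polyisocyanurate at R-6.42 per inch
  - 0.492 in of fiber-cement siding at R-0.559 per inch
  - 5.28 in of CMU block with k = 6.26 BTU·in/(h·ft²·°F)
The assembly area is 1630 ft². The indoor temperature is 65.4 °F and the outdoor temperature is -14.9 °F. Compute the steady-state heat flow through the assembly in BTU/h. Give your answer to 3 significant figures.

2280 BTU/h

0.395/3.58 = 0.1103
1.17 × 6.42 = 7.511
0.492 × 0.559 = 0.275
5.28/6.26 = 0.8435
R_total = 0.1103 + 48.7 + 7.511 + 0.275 + 0.8435 = 57.44 ft²·°F·h/BTU
Q = A·ΔT/R = 1630 × (65.4 − (-14.9)) / 57.44 = 2279 BTU/h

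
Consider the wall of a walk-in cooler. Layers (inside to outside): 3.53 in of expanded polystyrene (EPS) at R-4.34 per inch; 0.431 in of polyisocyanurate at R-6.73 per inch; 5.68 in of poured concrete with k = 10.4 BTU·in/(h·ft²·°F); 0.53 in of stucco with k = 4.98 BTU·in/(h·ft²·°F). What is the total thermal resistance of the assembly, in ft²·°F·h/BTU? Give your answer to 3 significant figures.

3.53 × 4.34 = 15.32
0.431 × 6.73 = 2.901
5.68/10.4 = 0.5462
0.53/4.98 = 0.1064
R_total = 15.32 + 2.901 + 0.5462 + 0.1064 = 18.87 ft²·°F·h/BTU

18.9 ft²·°F·h/BTU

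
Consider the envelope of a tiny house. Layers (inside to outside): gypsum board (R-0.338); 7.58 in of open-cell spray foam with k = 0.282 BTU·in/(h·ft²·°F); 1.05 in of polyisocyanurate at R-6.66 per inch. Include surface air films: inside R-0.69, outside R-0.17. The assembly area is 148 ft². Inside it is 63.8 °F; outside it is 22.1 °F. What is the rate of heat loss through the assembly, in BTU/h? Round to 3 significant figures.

7.58/0.282 = 26.88
1.05 × 6.66 = 6.993
R_total = 0.69 + 0.338 + 26.88 + 6.993 + 0.17 = 35.07 ft²·°F·h/BTU
Q = A·ΔT/R = 148 × (63.8 − 22.1) / 35.07 = 176 BTU/h

176 BTU/h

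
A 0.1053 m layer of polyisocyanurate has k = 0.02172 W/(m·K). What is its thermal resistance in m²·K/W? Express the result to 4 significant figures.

R = L/k = 0.1053/0.02172 = 4.8481 m²·K/W

4.848 m²·K/W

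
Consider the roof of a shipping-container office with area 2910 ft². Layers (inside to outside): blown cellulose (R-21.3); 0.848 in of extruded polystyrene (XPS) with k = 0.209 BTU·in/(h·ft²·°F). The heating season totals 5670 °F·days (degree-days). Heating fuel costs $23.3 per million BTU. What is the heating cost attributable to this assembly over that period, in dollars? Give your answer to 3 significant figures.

0.848/0.209 = 4.057
R_total = 21.3 + 4.057 = 25.36 ft²·°F·h/BTU
E = A × HDD × 24 / R = 2910 × 5670 × 24 / 25.36 = 15620000 BTU
Cost = 15620000/10⁶ × 23.3 = $363.9

364 dollars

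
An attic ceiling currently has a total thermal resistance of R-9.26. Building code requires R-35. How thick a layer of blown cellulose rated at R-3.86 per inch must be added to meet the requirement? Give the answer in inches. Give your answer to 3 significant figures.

6.67 in

ΔR = 35 − 9.26 = 25.74 ft²·°F·h/BTU
L = ΔR / (R/in) = 25.74/3.86 = 6.668 in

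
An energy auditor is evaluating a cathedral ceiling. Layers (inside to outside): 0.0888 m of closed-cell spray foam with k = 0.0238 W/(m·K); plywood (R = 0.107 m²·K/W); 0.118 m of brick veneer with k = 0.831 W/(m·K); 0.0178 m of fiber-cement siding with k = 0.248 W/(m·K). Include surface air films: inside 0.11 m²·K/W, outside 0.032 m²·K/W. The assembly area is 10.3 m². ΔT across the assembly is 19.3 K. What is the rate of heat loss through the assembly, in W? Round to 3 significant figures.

47.4 W

0.0888/0.0238 = 3.731
0.118/0.831 = 0.142
0.0178/0.248 = 0.07177
R_total = 0.11 + 3.731 + 0.107 + 0.142 + 0.07177 + 0.032 = 4.194 m²·K/W
Q = A·ΔT/R = 10.3 × 19.3 / 4.194 = 47.4 W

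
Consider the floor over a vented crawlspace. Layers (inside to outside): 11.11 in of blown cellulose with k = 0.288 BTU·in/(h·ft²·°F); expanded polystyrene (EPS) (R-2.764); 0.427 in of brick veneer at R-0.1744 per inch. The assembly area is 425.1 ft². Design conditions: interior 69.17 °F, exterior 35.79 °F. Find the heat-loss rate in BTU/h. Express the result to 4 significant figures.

342.6 BTU/h

11.11/0.288 = 38.576
0.427 × 0.1744 = 0.074469
R_total = 38.576 + 2.764 + 0.074469 = 41.415 ft²·°F·h/BTU
Q = A·ΔT/R = 425.1 × (69.17 − 35.79) / 41.415 = 342.63 BTU/h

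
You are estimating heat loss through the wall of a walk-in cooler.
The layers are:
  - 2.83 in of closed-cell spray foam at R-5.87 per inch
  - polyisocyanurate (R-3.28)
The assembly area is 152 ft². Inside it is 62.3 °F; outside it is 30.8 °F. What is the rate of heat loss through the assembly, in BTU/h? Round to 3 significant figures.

241 BTU/h

2.83 × 5.87 = 16.61
R_total = 16.61 + 3.28 = 19.89 ft²·°F·h/BTU
Q = A·ΔT/R = 152 × (62.3 − 30.8) / 19.89 = 240.7 BTU/h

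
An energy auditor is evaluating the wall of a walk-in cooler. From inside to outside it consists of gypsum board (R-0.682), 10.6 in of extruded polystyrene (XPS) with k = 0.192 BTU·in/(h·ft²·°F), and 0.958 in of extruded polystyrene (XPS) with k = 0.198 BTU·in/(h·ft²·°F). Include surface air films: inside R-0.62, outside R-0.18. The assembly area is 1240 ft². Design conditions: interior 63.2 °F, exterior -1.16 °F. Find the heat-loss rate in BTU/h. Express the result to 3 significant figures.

1300 BTU/h

10.6/0.192 = 55.21
0.958/0.198 = 4.838
R_total = 0.62 + 0.682 + 55.21 + 4.838 + 0.18 = 61.53 ft²·°F·h/BTU
Q = A·ΔT/R = 1240 × (63.2 − (-1.16)) / 61.53 = 1297 BTU/h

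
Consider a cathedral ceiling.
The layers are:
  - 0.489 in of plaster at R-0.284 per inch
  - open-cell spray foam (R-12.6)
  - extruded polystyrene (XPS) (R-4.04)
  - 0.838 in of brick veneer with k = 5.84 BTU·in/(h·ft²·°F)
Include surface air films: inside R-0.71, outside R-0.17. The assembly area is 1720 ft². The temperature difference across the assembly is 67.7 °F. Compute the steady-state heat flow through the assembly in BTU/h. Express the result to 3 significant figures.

0.489 × 0.284 = 0.1389
0.838/5.84 = 0.1435
R_total = 0.71 + 0.1389 + 12.6 + 4.04 + 0.1435 + 0.17 = 17.8 ft²·°F·h/BTU
Q = A·ΔT/R = 1720 × 67.7 / 17.8 = 6541 BTU/h

6540 BTU/h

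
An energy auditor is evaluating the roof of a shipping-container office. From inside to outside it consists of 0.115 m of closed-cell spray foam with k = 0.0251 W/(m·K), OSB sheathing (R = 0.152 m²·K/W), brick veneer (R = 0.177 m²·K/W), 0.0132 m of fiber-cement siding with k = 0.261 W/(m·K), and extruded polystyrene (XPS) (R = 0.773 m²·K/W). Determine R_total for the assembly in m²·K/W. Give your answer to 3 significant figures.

0.115/0.0251 = 4.582
0.0132/0.261 = 0.05057
R_total = 4.582 + 0.152 + 0.177 + 0.05057 + 0.773 = 5.734 m²·K/W

5.73 m²·K/W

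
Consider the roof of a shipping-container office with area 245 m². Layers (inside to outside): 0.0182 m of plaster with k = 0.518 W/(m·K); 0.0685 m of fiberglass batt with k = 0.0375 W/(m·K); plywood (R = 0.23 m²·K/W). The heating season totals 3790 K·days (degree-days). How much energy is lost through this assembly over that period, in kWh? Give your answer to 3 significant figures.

0.0182/0.518 = 0.03514
0.0685/0.0375 = 1.827
R_total = 0.03514 + 1.827 + 0.23 = 2.092 m²·K/W
E = A × HDD × 24 / R / 1000 = 245 × 3790 × 24 / 2.092 / 1000 = 10650 kWh

10700 kWh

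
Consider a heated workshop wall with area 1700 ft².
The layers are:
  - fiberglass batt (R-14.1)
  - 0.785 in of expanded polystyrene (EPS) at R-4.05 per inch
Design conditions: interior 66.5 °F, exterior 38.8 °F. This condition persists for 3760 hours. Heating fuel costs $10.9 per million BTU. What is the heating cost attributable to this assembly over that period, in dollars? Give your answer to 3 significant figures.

112 dollars

0.785 × 4.05 = 3.179
R_total = 14.1 + 3.179 = 17.28 ft²·°F·h/BTU
Q = 1700 × (66.5 − 38.8) / 17.28 = 2725 BTU/h
E = 2725 × 3760 = 10250000 BTU
Cost = 10250000/10⁶ × 10.9 = $111.7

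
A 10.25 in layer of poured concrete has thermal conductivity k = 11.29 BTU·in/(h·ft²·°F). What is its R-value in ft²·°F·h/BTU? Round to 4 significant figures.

R = L/k = 10.25/11.29 = 0.90788 ft²·°F·h/BTU

0.9079 ft²·°F·h/BTU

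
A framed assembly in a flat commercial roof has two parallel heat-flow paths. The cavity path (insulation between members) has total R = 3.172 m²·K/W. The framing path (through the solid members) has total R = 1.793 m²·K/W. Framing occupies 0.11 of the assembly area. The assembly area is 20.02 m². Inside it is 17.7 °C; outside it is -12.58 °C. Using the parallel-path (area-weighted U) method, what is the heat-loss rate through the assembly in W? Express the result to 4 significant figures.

U_eff = 0.89/3.172 + 0.11/1.793 = 0.28058 + 0.06135 = 0.34193
R_eff = 1/U_eff = 2.9246 m²·K/W
Q = 20.02 × (17.7 − (-12.58)) / 2.9246 = 207.28 W

207.3 W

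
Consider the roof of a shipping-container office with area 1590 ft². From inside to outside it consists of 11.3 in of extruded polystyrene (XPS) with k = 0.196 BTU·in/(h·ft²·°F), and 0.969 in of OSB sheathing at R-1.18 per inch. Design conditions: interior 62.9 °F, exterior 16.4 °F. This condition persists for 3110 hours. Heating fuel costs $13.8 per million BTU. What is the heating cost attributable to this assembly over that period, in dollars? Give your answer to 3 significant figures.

54.0 dollars

11.3/0.196 = 57.65
0.969 × 1.18 = 1.143
R_total = 57.65 + 1.143 = 58.8 ft²·°F·h/BTU
Q = 1590 × (62.9 − 16.4) / 58.8 = 1257 BTU/h
E = 1257 × 3110 = 3911000 BTU
Cost = 3911000/10⁶ × 13.8 = $53.97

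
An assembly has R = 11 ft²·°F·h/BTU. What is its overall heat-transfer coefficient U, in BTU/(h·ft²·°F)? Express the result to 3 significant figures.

0.0909 BTU/(h·ft²·°F)

U = 1/R = 1/11 = 0.09091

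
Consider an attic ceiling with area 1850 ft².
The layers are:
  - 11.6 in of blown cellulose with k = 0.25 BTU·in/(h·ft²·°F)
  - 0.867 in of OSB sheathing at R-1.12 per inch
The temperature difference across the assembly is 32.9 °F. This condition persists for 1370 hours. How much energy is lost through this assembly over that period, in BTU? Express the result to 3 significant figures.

1760000 BTU

11.6/0.25 = 46.4
0.867 × 1.12 = 0.971
R_total = 46.4 + 0.971 = 47.37 ft²·°F·h/BTU
Q = 1850 × 32.9 / 47.37 = 1285 BTU/h
E = 1285 × 1370 = 1760000 BTU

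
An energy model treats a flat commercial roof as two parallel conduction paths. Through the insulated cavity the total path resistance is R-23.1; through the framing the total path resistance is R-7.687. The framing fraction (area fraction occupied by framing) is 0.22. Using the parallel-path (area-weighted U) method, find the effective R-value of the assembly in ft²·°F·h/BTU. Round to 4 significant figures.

U_eff = 0.78/23.1 + 0.22/7.687 = 0.033766 + 0.02862 = 0.062386
R_eff = 1/U_eff = 16.029 ft²·°F·h/BTU

16.03 ft²·°F·h/BTU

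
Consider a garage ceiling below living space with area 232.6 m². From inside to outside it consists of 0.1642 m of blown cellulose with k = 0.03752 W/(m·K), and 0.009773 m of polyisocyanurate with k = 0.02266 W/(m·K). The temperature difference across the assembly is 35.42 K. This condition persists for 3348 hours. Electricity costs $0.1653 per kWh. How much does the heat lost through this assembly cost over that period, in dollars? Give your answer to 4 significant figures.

948.4 dollars

0.1642/0.03752 = 4.3763
0.009773/0.02266 = 0.43129
R_total = 4.3763 + 0.43129 = 4.8076 m²·K/W
Q = 232.6 × 35.42 / 4.8076 = 1713.7 W
E = 1713.7 W × 3348 h / 1000 = 5737.4 kWh
Cost = 5737.4 × 0.1653 = $948.39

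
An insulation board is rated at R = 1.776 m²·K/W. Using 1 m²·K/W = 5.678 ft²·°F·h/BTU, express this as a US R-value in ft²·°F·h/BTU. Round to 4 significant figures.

R_US = 1.776 × 5.678 = 10.084

10.08 ft²·°F·h/BTU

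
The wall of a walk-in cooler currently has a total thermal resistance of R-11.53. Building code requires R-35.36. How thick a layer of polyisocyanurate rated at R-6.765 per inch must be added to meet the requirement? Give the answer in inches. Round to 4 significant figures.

3.523 in

ΔR = 35.36 − 11.53 = 23.83 ft²·°F·h/BTU
L = ΔR / (R/in) = 23.83/6.765 = 3.5225 in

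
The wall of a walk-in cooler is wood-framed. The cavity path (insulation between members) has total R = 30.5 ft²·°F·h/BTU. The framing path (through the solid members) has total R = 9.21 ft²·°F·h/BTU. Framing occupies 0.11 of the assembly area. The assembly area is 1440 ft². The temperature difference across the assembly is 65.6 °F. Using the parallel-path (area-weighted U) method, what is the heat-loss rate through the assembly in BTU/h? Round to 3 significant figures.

U_eff = 0.89/30.5 + 0.11/9.21 = 0.02918 + 0.01194 = 0.04112
R_eff = 1/U_eff = 24.32 ft²·°F·h/BTU
Q = 1440 × 65.6 / 24.32 = 3885 BTU/h

3880 BTU/h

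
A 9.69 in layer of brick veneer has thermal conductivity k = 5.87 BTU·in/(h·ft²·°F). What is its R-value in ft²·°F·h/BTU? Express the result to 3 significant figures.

1.65 ft²·°F·h/BTU

R = L/k = 9.69/5.87 = 1.651 ft²·°F·h/BTU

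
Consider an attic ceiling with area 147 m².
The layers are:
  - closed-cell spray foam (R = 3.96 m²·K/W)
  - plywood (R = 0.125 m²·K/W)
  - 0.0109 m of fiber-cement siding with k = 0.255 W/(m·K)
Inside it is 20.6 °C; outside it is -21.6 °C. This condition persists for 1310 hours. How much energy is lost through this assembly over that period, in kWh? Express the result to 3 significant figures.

1970 kWh

0.0109/0.255 = 0.04275
R_total = 3.96 + 0.125 + 0.04275 = 4.128 m²·K/W
Q = 147 × (20.6 − (-21.6)) / 4.128 = 1503 W
E = 1503 W × 1310 h / 1000 = 1969 kWh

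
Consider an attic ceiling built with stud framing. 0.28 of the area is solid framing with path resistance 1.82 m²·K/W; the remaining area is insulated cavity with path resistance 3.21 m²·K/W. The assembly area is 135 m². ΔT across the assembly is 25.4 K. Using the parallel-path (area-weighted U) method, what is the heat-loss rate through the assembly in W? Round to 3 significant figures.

1300 W

U_eff = 0.72/3.21 + 0.28/1.82 = 0.2243 + 0.1538 = 0.3781
R_eff = 1/U_eff = 2.644 m²·K/W
Q = 135 × 25.4 / 2.644 = 1297 W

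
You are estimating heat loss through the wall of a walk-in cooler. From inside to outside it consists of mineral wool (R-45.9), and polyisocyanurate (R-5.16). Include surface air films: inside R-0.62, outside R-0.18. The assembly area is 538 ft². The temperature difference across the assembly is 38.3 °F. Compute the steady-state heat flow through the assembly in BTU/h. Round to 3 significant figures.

R_total = 0.62 + 45.9 + 5.16 + 0.18 = 51.86 ft²·°F·h/BTU
Q = A·ΔT/R = 538 × 38.3 / 51.86 = 397.3 BTU/h

397 BTU/h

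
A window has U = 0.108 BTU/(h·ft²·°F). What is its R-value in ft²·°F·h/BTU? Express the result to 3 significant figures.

9.26 ft²·°F·h/BTU

R = 1/U = 1/0.108 = 9.259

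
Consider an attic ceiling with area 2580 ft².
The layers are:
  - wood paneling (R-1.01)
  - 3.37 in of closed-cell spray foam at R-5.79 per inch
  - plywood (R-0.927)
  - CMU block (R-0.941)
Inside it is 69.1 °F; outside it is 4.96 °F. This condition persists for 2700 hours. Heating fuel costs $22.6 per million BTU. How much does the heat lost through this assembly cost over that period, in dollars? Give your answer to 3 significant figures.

451 dollars

3.37 × 5.79 = 19.51
R_total = 1.01 + 19.51 + 0.927 + 0.941 = 22.39 ft²·°F·h/BTU
Q = 2580 × (69.1 − 4.96) / 22.39 = 7391 BTU/h
E = 7391 × 2700 = 19960000 BTU
Cost = 19960000/10⁶ × 22.6 = $451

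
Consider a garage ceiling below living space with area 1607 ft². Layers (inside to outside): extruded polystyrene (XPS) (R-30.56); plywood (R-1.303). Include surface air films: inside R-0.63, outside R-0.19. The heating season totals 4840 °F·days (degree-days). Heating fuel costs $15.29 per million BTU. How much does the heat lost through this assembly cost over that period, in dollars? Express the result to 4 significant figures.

R_total = 0.63 + 30.56 + 1.303 + 0.19 = 32.683 ft²·°F·h/BTU
E = A × HDD × 24 / R = 1607 × 4840 × 24 / 32.683 = 5711500 BTU
Cost = 5711500/10⁶ × 15.29 = $87.329

87.33 dollars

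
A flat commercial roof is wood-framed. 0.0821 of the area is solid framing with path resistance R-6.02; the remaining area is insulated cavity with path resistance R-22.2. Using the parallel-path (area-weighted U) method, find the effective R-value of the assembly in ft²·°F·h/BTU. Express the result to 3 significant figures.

U_eff = 0.9179/22.2 + 0.0821/6.02 = 0.04135 + 0.01364 = 0.05498
R_eff = 1/U_eff = 18.19 ft²·°F·h/BTU

18.2 ft²·°F·h/BTU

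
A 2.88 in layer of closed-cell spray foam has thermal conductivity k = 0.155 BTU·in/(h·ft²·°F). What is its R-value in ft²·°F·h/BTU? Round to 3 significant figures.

R = L/k = 2.88/0.155 = 18.58 ft²·°F·h/BTU

18.6 ft²·°F·h/BTU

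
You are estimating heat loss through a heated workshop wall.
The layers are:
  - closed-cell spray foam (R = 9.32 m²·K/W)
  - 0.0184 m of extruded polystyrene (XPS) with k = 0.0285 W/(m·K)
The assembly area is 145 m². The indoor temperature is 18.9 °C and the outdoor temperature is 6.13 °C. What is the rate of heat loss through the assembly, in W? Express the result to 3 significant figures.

0.0184/0.0285 = 0.6456
R_total = 9.32 + 0.6456 = 9.966 m²·K/W
Q = A·ΔT/R = 145 × (18.9 − 6.13) / 9.966 = 185.8 W

186 W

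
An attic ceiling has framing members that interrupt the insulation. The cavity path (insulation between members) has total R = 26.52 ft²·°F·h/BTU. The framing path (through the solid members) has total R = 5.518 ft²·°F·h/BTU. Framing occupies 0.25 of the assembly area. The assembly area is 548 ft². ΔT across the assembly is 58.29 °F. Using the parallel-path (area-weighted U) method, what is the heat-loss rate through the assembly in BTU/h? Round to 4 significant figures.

U_eff = 0.75/26.52 + 0.25/5.518 = 0.028281 + 0.045306 = 0.073587
R_eff = 1/U_eff = 13.589 ft²·°F·h/BTU
Q = 548 × 58.29 / 13.589 = 2350.6 BTU/h

2351 BTU/h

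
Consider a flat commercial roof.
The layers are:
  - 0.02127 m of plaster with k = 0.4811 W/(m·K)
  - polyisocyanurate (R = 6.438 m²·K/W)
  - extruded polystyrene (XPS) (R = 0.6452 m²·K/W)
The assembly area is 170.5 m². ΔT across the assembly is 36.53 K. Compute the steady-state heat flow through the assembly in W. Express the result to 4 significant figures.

873.9 W

0.02127/0.4811 = 0.044211
R_total = 0.044211 + 6.438 + 0.6452 = 7.1274 m²·K/W
Q = A·ΔT/R = 170.5 × 36.53 / 7.1274 = 873.86 W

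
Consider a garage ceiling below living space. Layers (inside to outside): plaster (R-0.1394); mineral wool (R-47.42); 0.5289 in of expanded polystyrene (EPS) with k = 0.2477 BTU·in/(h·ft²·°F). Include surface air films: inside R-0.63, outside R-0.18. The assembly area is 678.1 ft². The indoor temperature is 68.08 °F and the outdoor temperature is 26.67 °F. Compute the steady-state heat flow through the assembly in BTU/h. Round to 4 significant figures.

556.0 BTU/h

0.5289/0.2477 = 2.1352
R_total = 0.63 + 0.1394 + 47.42 + 2.1352 + 0.18 = 50.505 ft²·°F·h/BTU
Q = A·ΔT/R = 678.1 × (68.08 − 26.67) / 50.505 = 555.99 BTU/h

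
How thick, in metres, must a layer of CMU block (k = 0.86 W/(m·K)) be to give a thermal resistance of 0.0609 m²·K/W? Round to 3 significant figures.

0.0524 m

L = R·k = 0.0609 × 0.86 = 0.05237 m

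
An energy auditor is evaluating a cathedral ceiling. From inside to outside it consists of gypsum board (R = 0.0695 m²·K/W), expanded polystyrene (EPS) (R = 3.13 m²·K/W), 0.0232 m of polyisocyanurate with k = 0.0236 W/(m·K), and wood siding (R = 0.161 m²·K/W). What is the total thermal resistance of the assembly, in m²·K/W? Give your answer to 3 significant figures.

0.0232/0.0236 = 0.9831
R_total = 0.0695 + 3.13 + 0.9831 + 0.161 = 4.344 m²·K/W

4.34 m²·K/W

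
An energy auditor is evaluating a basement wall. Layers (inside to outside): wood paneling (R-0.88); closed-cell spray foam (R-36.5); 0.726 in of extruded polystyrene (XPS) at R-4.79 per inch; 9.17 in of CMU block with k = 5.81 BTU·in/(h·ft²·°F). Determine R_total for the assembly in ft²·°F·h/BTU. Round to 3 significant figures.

0.726 × 4.79 = 3.478
9.17/5.81 = 1.578
R_total = 0.88 + 36.5 + 3.478 + 1.578 = 42.44 ft²·°F·h/BTU

42.4 ft²·°F·h/BTU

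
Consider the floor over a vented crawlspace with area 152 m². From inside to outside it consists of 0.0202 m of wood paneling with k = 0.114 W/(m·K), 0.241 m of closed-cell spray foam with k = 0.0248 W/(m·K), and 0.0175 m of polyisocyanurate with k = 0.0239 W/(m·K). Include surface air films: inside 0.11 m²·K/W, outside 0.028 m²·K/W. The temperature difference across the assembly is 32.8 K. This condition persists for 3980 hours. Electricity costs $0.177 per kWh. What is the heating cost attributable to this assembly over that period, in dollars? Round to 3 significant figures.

326 dollars

0.0202/0.114 = 0.1772
0.241/0.0248 = 9.718
0.0175/0.0239 = 0.7322
R_total = 0.11 + 0.1772 + 9.718 + 0.7322 + 0.028 = 10.77 m²·K/W
Q = 152 × 32.8 / 10.77 = 463.1 W
E = 463.1 W × 3980 h / 1000 = 1843 kWh
Cost = 1843 × 0.177 = $326.3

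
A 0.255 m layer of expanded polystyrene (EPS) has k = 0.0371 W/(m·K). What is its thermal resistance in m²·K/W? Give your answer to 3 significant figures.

R = L/k = 0.255/0.0371 = 6.873 m²·K/W

6.87 m²·K/W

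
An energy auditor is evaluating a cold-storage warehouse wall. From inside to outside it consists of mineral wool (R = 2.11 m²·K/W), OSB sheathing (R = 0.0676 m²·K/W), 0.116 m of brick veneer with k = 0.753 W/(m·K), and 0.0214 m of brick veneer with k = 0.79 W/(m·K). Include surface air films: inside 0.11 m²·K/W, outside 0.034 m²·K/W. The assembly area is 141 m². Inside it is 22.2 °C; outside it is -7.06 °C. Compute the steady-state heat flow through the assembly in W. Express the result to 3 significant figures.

1650 W

0.116/0.753 = 0.1541
0.0214/0.79 = 0.02709
R_total = 0.11 + 2.11 + 0.0676 + 0.1541 + 0.02709 + 0.034 = 2.503 m²·K/W
Q = A·ΔT/R = 141 × (22.2 − (-7.06)) / 2.503 = 1648 W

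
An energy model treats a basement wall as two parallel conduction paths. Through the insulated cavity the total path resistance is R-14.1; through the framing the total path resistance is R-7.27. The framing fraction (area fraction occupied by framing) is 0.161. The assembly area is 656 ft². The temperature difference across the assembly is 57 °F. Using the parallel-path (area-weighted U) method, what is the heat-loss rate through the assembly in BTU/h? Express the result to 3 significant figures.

3050 BTU/h

U_eff = 0.839/14.1 + 0.161/7.27 = 0.0595 + 0.02215 = 0.08165
R_eff = 1/U_eff = 12.25 ft²·°F·h/BTU
Q = 656 × 57 / 12.25 = 3053 BTU/h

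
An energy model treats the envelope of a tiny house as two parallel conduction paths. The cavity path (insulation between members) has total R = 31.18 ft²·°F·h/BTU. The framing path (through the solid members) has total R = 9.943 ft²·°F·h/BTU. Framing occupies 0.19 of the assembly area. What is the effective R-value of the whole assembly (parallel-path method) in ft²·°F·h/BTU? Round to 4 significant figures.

U_eff = 0.81/31.18 + 0.19/9.943 = 0.025978 + 0.019109 = 0.045087
R_eff = 1/U_eff = 22.179 ft²·°F·h/BTU

22.18 ft²·°F·h/BTU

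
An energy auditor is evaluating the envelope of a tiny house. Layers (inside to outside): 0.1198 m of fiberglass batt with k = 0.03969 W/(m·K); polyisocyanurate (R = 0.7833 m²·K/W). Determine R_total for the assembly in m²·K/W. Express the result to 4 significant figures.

0.1198/0.03969 = 3.0184
R_total = 3.0184 + 0.7833 = 3.8017 m²·K/W

3.802 m²·K/W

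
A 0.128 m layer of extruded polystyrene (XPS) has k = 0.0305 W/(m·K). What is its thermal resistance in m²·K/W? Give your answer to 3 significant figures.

R = L/k = 0.128/0.0305 = 4.197 m²·K/W

4.20 m²·K/W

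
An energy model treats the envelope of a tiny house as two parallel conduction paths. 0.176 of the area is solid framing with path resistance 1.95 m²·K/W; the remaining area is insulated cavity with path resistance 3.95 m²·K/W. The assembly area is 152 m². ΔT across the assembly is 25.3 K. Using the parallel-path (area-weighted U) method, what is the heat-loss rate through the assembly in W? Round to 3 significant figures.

U_eff = 0.824/3.95 + 0.176/1.95 = 0.2086 + 0.09026 = 0.2989
R_eff = 1/U_eff = 3.346 m²·K/W
Q = 152 × 25.3 / 3.346 = 1149 W

1150 W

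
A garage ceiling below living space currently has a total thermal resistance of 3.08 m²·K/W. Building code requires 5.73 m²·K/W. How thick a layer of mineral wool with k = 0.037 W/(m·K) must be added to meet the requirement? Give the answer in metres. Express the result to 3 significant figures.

0.0981 m

ΔR = 5.73 − 3.08 = 2.65 m²·K/W
L = ΔR × k = 2.65 × 0.037 = 0.09805 m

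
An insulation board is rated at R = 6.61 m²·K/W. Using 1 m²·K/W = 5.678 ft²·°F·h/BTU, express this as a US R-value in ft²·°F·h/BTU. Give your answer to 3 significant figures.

R_US = 6.61 × 5.678 = 37.53

37.5 ft²·°F·h/BTU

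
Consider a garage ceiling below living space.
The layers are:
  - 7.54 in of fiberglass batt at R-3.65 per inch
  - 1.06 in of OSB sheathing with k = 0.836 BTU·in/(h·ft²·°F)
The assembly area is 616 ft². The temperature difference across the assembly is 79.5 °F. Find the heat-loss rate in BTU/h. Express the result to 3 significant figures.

7.54 × 3.65 = 27.52
1.06/0.836 = 1.268
R_total = 27.52 + 1.268 = 28.79 ft²·°F·h/BTU
Q = A·ΔT/R = 616 × 79.5 / 28.79 = 1701 BTU/h

1700 BTU/h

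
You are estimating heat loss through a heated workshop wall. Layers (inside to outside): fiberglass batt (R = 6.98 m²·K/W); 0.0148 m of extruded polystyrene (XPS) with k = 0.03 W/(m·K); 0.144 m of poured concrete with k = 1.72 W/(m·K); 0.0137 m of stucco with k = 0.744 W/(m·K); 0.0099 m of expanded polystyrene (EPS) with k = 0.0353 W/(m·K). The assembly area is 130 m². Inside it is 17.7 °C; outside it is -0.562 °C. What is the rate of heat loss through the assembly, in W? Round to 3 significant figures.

0.0148/0.03 = 0.4933
0.144/1.72 = 0.08372
0.0137/0.744 = 0.01841
0.0099/0.0353 = 0.2805
R_total = 6.98 + 0.4933 + 0.08372 + 0.01841 + 0.2805 = 7.856 m²·K/W
Q = A·ΔT/R = 130 × (17.7 − (-0.562)) / 7.856 = 302.2 W

302 W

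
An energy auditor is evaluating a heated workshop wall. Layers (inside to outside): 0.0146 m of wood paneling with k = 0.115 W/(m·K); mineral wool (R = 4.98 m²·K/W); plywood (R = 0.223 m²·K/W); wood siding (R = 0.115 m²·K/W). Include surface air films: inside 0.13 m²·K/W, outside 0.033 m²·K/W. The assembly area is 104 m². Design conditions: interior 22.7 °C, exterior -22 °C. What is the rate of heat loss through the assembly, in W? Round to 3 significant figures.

829 W

0.0146/0.115 = 0.127
R_total = 0.13 + 0.127 + 4.98 + 0.223 + 0.115 + 0.033 = 5.608 m²·K/W
Q = A·ΔT/R = 104 × (22.7 − (-22)) / 5.608 = 829 W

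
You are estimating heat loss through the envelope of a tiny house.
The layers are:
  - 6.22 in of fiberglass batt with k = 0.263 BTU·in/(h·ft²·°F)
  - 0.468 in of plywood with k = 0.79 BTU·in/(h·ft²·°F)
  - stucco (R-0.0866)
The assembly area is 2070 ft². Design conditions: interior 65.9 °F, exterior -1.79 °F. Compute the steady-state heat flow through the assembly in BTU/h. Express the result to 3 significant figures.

5760 BTU/h

6.22/0.263 = 23.65
0.468/0.79 = 0.5924
R_total = 23.65 + 0.5924 + 0.0866 = 24.33 ft²·°F·h/BTU
Q = A·ΔT/R = 2070 × (65.9 − (-1.79)) / 24.33 = 5759 BTU/h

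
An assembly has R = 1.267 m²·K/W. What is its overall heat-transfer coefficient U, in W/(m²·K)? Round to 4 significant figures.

0.7893 W/(m²·K)

U = 1/R = 1/1.267 = 0.78927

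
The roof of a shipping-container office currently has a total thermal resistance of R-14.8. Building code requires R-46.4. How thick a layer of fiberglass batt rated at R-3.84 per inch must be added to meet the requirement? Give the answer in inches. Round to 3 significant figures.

8.23 in

ΔR = 46.4 − 14.8 = 31.6 ft²·°F·h/BTU
L = ΔR / (R/in) = 31.6/3.84 = 8.229 in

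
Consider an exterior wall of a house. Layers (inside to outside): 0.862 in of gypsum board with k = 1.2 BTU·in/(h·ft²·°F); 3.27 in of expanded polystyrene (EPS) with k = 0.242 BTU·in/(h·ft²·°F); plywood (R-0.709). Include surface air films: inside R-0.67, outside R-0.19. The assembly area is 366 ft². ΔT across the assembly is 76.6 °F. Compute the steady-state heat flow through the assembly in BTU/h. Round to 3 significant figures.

0.862/1.2 = 0.7183
3.27/0.242 = 13.51
R_total = 0.67 + 0.7183 + 13.51 + 0.709 + 0.19 = 15.8 ft²·°F·h/BTU
Q = A·ΔT/R = 366 × 76.6 / 15.8 = 1774 BTU/h

1770 BTU/h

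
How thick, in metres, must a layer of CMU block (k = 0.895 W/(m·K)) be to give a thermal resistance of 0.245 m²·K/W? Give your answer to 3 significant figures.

0.219 m

L = R·k = 0.245 × 0.895 = 0.2193 m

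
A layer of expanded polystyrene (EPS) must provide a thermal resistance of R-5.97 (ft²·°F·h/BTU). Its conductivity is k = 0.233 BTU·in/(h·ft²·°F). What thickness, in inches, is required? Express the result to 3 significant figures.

L = R × k = 5.97 × 0.233 = 1.391 in

1.39 in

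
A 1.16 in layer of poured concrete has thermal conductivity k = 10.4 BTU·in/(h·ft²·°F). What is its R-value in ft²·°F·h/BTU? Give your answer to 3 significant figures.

0.112 ft²·°F·h/BTU

R = L/k = 1.16/10.4 = 0.1115 ft²·°F·h/BTU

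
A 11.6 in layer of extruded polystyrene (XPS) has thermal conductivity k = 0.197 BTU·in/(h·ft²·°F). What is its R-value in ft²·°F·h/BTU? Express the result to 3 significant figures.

58.9 ft²·°F·h/BTU

R = L/k = 11.6/0.197 = 58.88 ft²·°F·h/BTU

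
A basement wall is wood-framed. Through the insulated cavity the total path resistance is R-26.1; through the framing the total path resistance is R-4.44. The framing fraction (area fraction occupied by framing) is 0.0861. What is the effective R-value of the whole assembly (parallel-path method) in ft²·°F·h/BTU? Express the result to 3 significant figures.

U_eff = 0.9139/26.1 + 0.0861/4.44 = 0.03502 + 0.01939 = 0.05441
R_eff = 1/U_eff = 18.38 ft²·°F·h/BTU

18.4 ft²·°F·h/BTU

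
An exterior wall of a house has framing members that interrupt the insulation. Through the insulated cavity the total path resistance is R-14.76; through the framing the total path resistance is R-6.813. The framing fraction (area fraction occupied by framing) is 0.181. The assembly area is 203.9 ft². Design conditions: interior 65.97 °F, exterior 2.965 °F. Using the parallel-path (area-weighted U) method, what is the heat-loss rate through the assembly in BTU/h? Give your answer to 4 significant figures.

1054 BTU/h

U_eff = 0.819/14.76 + 0.181/6.813 = 0.055488 + 0.026567 = 0.082055
R_eff = 1/U_eff = 12.187 ft²·°F·h/BTU
Q = 203.9 × (65.97 − 2.965) / 12.187 = 1054.1 BTU/h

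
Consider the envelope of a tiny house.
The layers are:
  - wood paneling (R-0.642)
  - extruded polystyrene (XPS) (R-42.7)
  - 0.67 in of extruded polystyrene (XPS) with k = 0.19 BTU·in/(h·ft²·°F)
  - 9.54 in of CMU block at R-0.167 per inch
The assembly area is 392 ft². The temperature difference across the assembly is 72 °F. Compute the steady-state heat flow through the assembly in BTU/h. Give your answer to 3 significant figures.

0.67/0.19 = 3.526
9.54 × 0.167 = 1.593
R_total = 0.642 + 42.7 + 3.526 + 1.593 = 48.46 ft²·°F·h/BTU
Q = A·ΔT/R = 392 × 72 / 48.46 = 582.4 BTU/h

582 BTU/h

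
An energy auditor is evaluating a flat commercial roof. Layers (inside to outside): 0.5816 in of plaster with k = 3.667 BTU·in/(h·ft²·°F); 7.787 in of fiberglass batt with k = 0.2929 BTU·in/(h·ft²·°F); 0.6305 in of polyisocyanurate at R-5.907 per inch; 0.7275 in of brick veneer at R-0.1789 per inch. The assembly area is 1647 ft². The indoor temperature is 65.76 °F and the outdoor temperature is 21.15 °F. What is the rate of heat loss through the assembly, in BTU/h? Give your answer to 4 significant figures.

2401 BTU/h

0.5816/3.667 = 0.1586
7.787/0.2929 = 26.586
0.6305 × 5.907 = 3.7244
0.7275 × 0.1789 = 0.13015
R_total = 0.1586 + 26.586 + 3.7244 + 0.13015 = 30.599 ft²·°F·h/BTU
Q = A·ΔT/R = 1647 × (65.76 − 21.15) / 30.599 = 2401.1 BTU/h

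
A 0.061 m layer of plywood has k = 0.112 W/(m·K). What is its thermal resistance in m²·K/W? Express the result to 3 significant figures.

0.545 m²·K/W

R = L/k = 0.061/0.112 = 0.5446 m²·K/W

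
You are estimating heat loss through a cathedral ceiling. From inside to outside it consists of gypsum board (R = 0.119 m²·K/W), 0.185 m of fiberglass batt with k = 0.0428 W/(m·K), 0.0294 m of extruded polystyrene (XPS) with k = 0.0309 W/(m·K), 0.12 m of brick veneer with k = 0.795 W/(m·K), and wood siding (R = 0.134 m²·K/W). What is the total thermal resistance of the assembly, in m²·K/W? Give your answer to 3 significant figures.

5.68 m²·K/W

0.185/0.0428 = 4.322
0.0294/0.0309 = 0.9515
0.12/0.795 = 0.1509
R_total = 0.119 + 4.322 + 0.9515 + 0.1509 + 0.134 = 5.678 m²·K/W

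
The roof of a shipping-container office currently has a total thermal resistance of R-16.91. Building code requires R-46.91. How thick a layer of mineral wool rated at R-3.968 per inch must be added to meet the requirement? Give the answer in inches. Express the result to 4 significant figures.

7.560 in

ΔR = 46.91 − 16.91 = 30 ft²·°F·h/BTU
L = ΔR / (R/in) = 30/3.968 = 7.5605 in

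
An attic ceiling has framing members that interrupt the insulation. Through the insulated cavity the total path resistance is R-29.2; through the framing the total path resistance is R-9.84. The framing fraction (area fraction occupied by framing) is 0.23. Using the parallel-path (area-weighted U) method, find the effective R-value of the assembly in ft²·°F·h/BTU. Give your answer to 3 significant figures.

U_eff = 0.77/29.2 + 0.23/9.84 = 0.02637 + 0.02337 = 0.04974
R_eff = 1/U_eff = 20.1 ft²·°F·h/BTU

20.1 ft²·°F·h/BTU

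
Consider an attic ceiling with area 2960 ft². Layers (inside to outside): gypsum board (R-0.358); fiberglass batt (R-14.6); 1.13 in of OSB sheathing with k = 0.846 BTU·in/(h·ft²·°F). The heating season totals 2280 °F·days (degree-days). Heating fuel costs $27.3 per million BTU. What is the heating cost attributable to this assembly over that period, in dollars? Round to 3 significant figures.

271 dollars

1.13/0.846 = 1.336
R_total = 0.358 + 14.6 + 1.336 = 16.29 ft²·°F·h/BTU
E = A × HDD × 24 / R = 2960 × 2280 × 24 / 16.29 = 9941000 BTU
Cost = 9941000/10⁶ × 27.3 = $271.4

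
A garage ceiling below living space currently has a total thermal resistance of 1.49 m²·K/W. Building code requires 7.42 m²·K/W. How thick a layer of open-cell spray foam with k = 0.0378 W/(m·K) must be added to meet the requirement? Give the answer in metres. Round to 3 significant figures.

ΔR = 7.42 − 1.49 = 5.93 m²·K/W
L = ΔR × k = 5.93 × 0.0378 = 0.2242 m

0.224 m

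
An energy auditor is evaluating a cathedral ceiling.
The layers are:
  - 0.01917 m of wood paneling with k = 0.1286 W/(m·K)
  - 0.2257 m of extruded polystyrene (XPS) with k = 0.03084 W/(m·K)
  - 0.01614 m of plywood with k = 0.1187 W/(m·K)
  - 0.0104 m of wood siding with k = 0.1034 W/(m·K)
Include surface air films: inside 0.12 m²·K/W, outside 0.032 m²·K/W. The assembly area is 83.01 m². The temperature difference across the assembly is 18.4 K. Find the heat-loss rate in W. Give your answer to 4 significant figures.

0.01917/0.1286 = 0.14907
0.2257/0.03084 = 7.3184
0.01614/0.1187 = 0.13597
0.0104/0.1034 = 0.10058
R_total = 0.12 + 0.14907 + 7.3184 + 0.13597 + 0.10058 + 0.032 = 7.856 m²·K/W
Q = A·ΔT/R = 83.01 × 18.4 / 7.856 = 194.42 W

194.4 W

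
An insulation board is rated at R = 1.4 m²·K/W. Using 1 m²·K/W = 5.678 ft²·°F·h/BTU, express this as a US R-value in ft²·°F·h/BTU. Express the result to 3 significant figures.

R_US = 1.4 × 5.678 = 7.949

7.95 ft²·°F·h/BTU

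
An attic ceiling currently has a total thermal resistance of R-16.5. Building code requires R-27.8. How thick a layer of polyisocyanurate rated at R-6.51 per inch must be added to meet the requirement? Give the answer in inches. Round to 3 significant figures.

ΔR = 27.8 − 16.5 = 11.3 ft²·°F·h/BTU
L = ΔR / (R/in) = 11.3/6.51 = 1.736 in

1.74 in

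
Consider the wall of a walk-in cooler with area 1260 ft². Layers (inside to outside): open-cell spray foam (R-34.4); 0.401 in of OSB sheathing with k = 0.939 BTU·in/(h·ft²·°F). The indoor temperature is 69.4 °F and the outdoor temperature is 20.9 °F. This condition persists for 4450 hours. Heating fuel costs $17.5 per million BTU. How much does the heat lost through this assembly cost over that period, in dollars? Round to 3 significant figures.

0.401/0.939 = 0.4271
R_total = 34.4 + 0.4271 = 34.83 ft²·°F·h/BTU
Q = 1260 × (69.4 − 20.9) / 34.83 = 1755 BTU/h
E = 1755 × 4450 = 7808000 BTU
Cost = 7808000/10⁶ × 17.5 = $136.6

137 dollars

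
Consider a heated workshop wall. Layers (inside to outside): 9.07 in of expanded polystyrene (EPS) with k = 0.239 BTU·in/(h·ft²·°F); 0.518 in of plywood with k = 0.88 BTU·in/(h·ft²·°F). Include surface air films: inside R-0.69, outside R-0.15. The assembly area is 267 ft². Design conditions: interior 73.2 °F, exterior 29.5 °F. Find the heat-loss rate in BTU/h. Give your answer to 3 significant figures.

9.07/0.239 = 37.95
0.518/0.88 = 0.5886
R_total = 0.69 + 37.95 + 0.5886 + 0.15 = 39.38 ft²·°F·h/BTU
Q = A·ΔT/R = 267 × (73.2 − 29.5) / 39.38 = 296.3 BTU/h

296 BTU/h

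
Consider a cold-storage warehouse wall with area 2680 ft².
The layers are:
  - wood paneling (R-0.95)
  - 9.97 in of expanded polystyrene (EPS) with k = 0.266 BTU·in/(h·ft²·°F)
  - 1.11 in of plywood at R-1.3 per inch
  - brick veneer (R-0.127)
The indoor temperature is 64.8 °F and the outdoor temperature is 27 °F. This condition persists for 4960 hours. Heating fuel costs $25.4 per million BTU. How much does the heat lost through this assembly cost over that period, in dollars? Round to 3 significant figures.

9.97/0.266 = 37.48
1.11 × 1.3 = 1.443
R_total = 0.95 + 37.48 + 1.443 + 0.127 = 40 ft²·°F·h/BTU
Q = 2680 × (64.8 − 27) / 40 = 2533 BTU/h
E = 2533 × 4960 = 12560000 BTU
Cost = 12560000/10⁶ × 25.4 = $319.1

319 dollars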